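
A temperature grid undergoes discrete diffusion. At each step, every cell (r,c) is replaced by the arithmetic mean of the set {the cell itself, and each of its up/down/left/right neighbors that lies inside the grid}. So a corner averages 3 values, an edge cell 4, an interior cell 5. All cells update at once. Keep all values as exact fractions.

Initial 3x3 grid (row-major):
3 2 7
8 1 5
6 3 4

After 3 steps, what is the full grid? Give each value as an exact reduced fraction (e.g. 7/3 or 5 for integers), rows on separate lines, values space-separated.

Answer: 9083/2160 19147/4800 4409/1080
10211/2400 12521/3000 57641/14400
2407/540 29833/7200 329/80

Derivation:
After step 1:
  13/3 13/4 14/3
  9/2 19/5 17/4
  17/3 7/2 4
After step 2:
  145/36 321/80 73/18
  183/40 193/50 1003/240
  41/9 509/120 47/12
After step 3:
  9083/2160 19147/4800 4409/1080
  10211/2400 12521/3000 57641/14400
  2407/540 29833/7200 329/80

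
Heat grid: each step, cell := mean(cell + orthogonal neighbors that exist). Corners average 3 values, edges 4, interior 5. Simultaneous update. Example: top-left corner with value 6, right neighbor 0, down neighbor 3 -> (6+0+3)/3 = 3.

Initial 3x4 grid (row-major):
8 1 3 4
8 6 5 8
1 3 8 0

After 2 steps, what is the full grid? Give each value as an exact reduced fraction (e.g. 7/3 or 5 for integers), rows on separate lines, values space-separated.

After step 1:
  17/3 9/2 13/4 5
  23/4 23/5 6 17/4
  4 9/2 4 16/3
After step 2:
  191/36 1081/240 75/16 25/6
  1201/240 507/100 221/50 247/48
  19/4 171/40 119/24 163/36

Answer: 191/36 1081/240 75/16 25/6
1201/240 507/100 221/50 247/48
19/4 171/40 119/24 163/36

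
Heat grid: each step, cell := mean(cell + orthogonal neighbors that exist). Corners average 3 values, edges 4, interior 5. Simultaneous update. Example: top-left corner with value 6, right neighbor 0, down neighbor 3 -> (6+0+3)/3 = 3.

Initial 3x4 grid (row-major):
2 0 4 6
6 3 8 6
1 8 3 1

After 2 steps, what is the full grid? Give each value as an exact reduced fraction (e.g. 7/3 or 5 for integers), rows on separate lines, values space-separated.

Answer: 95/36 173/48 1013/240 181/36
47/12 94/25 491/100 1123/240
47/12 75/16 1013/240 163/36

Derivation:
After step 1:
  8/3 9/4 9/2 16/3
  3 5 24/5 21/4
  5 15/4 5 10/3
After step 2:
  95/36 173/48 1013/240 181/36
  47/12 94/25 491/100 1123/240
  47/12 75/16 1013/240 163/36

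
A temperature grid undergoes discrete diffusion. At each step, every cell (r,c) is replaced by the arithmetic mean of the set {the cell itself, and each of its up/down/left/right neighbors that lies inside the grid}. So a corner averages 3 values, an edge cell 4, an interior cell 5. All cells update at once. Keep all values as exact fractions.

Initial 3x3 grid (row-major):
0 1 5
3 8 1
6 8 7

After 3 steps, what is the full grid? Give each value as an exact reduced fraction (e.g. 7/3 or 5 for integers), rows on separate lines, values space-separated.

After step 1:
  4/3 7/2 7/3
  17/4 21/5 21/4
  17/3 29/4 16/3
After step 2:
  109/36 341/120 133/36
  309/80 489/100 1027/240
  103/18 449/80 107/18
After step 3:
  7007/2160 26017/7200 7787/2160
  7001/1600 25783/6000 67709/14400
  5471/1080 26603/4800 5701/1080

Answer: 7007/2160 26017/7200 7787/2160
7001/1600 25783/6000 67709/14400
5471/1080 26603/4800 5701/1080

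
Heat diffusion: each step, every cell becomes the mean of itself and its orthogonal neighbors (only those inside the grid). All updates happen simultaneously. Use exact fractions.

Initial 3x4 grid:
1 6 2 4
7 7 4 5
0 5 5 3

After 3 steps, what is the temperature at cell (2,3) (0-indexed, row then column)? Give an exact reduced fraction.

Step 1: cell (2,3) = 13/3
Step 2: cell (2,3) = 151/36
Step 3: cell (2,3) = 4573/1080
Full grid after step 3:
  9583/2160 3893/900 962/225 2179/540
  61823/14400 27307/6000 4317/1000 5029/1200
  3151/720 653/150 3973/900 4573/1080

Answer: 4573/1080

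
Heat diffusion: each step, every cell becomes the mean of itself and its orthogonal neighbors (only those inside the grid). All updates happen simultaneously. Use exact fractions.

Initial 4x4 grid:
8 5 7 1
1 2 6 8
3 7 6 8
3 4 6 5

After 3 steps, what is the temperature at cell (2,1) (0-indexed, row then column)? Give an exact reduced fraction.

Answer: 28031/6000

Derivation:
Step 1: cell (2,1) = 22/5
Step 2: cell (2,1) = 237/50
Step 3: cell (2,1) = 28031/6000
Full grid after step 3:
  9577/2160 34849/7200 37481/7200 11903/2160
  15197/3600 28303/6000 32537/6000 5167/900
  14701/3600 28031/6000 33689/6000 5431/900
  8729/2160 34157/7200 39893/7200 13151/2160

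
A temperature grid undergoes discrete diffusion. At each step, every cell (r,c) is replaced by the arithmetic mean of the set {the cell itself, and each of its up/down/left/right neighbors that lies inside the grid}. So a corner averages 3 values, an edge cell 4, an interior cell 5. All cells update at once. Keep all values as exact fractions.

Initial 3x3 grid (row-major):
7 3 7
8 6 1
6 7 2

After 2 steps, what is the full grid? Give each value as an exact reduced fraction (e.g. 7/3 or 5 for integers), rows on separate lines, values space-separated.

After step 1:
  6 23/4 11/3
  27/4 5 4
  7 21/4 10/3
After step 2:
  37/6 245/48 161/36
  99/16 107/20 4
  19/3 247/48 151/36

Answer: 37/6 245/48 161/36
99/16 107/20 4
19/3 247/48 151/36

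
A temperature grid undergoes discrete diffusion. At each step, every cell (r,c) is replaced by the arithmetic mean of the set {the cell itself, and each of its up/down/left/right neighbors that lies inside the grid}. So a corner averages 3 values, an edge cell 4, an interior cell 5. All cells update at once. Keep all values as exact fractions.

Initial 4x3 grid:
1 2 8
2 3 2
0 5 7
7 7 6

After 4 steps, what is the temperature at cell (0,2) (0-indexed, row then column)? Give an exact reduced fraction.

Answer: 27023/7200

Derivation:
Step 1: cell (0,2) = 4
Step 2: cell (0,2) = 25/6
Step 3: cell (0,2) = 1363/360
Step 4: cell (0,2) = 27023/7200
Full grid after step 4:
  186157/64800 1403543/432000 27023/7200
  341837/108000 657337/180000 12367/3000
  423467/108000 1569049/360000 129773/27000
  584999/129600 4270751/864000 678299/129600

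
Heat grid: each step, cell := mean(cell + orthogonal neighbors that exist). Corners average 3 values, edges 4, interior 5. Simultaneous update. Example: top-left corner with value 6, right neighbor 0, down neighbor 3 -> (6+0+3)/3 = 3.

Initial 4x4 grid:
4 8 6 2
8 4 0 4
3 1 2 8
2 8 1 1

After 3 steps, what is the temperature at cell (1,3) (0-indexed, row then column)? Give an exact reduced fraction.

Answer: 8491/2400

Derivation:
Step 1: cell (1,3) = 7/2
Step 2: cell (1,3) = 289/80
Step 3: cell (1,3) = 8491/2400
Full grid after step 3:
  11167/2160 431/90 207/50 2789/720
  6737/1440 5021/1200 299/80 8491/2400
  28397/7200 21971/6000 19403/6000 24137/7200
  8021/2160 12031/3600 11671/3600 6869/2160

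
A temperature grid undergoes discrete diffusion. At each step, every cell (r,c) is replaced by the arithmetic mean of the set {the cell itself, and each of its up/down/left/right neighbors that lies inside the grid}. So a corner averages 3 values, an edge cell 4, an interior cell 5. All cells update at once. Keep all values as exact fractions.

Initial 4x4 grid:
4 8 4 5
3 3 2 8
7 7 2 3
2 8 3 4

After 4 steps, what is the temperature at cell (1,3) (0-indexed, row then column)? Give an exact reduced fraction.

Answer: 959167/216000

Derivation:
Step 1: cell (1,3) = 9/2
Step 2: cell (1,3) = 1093/240
Step 3: cell (1,3) = 31693/7200
Step 4: cell (1,3) = 959167/216000
Full grid after step 4:
  50783/10800 33521/7200 501491/108000 298783/64800
  212/45 9253/2000 32089/7200 959167/216000
  130691/27000 828769/180000 24526/5625 900263/216000
  316399/64800 1015213/216000 925733/216000 66929/16200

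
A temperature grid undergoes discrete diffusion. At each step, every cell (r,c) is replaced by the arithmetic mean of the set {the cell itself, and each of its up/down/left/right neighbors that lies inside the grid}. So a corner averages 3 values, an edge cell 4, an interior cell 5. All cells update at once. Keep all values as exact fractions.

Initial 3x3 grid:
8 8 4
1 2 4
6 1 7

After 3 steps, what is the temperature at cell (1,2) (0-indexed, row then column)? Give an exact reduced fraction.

Answer: 63169/14400

Derivation:
Step 1: cell (1,2) = 17/4
Step 2: cell (1,2) = 1007/240
Step 3: cell (1,2) = 63169/14400
Full grid after step 3:
  10087/2160 11599/2400 10187/2160
  61069/14400 1558/375 63169/14400
  7957/2160 6943/1800 2819/720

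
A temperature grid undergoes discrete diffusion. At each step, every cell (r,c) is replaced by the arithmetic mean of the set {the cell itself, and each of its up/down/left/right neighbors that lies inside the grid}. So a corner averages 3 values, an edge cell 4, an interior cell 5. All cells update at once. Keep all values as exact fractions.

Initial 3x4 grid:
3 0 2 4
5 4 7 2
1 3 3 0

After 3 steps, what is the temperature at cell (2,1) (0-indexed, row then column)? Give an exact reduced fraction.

Answer: 911/300

Derivation:
Step 1: cell (2,1) = 11/4
Step 2: cell (2,1) = 16/5
Step 3: cell (2,1) = 911/300
Full grid after step 3:
  6403/2160 10607/3600 11177/3600 6331/2160
  43313/14400 19117/6000 18137/6000 43213/14400
  2251/720 911/300 1369/450 6001/2160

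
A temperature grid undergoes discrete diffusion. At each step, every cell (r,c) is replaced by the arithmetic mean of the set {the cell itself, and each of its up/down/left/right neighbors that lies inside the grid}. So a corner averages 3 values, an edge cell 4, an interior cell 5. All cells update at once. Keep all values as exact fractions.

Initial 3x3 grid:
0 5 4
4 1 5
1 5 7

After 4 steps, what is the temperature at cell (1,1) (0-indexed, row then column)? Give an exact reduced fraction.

Answer: 249787/72000

Derivation:
Step 1: cell (1,1) = 4
Step 2: cell (1,1) = 63/20
Step 3: cell (1,1) = 4421/1200
Step 4: cell (1,1) = 249787/72000
Full grid after step 4:
  6449/2160 298813/86400 96973/25920
  274763/86400 249787/72000 696151/172800
  10501/3240 108121/28800 104233/25920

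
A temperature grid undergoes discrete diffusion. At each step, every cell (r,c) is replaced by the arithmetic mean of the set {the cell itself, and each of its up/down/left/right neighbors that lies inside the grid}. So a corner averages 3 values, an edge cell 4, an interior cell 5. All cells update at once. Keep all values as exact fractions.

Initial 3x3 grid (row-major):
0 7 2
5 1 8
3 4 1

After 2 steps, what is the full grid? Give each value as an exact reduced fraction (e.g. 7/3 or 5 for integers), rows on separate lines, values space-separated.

After step 1:
  4 5/2 17/3
  9/4 5 3
  4 9/4 13/3
After step 2:
  35/12 103/24 67/18
  61/16 3 9/2
  17/6 187/48 115/36

Answer: 35/12 103/24 67/18
61/16 3 9/2
17/6 187/48 115/36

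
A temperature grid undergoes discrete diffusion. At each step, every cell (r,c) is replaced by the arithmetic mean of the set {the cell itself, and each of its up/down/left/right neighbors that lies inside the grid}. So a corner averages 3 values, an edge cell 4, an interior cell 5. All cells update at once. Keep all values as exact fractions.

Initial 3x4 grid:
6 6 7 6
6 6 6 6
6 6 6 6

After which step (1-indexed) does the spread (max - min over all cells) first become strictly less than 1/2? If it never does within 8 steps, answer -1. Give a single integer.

Answer: 1

Derivation:
Step 1: max=19/3, min=6, spread=1/3
  -> spread < 1/2 first at step 1
Step 2: max=751/120, min=6, spread=31/120
Step 3: max=6691/1080, min=6, spread=211/1080
Step 4: max=664897/108000, min=10847/1800, spread=14077/108000
Step 5: max=5972407/972000, min=651683/108000, spread=5363/48600
Step 6: max=178700809/29160000, min=362869/60000, spread=93859/1166400
Step 7: max=10707874481/1749600000, min=588536467/97200000, spread=4568723/69984000
Step 8: max=641636435629/104976000000, min=17677618889/2916000000, spread=8387449/167961600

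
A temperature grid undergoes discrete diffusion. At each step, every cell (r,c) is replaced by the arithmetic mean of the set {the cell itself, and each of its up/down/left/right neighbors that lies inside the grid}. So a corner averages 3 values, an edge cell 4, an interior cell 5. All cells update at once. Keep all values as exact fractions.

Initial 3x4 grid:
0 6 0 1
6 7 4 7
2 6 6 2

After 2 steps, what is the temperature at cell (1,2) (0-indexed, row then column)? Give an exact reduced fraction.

Answer: 427/100

Derivation:
Step 1: cell (1,2) = 24/5
Step 2: cell (1,2) = 427/100
Full grid after step 2:
  11/3 79/20 101/30 107/36
  1093/240 457/100 427/100 479/120
  41/9 1213/240 391/80 13/3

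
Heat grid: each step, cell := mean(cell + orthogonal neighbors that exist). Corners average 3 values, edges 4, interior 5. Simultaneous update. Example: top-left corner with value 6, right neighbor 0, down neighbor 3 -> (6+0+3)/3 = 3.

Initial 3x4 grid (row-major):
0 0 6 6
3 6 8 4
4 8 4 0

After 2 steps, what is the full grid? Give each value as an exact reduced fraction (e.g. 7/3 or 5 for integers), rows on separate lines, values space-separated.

After step 1:
  1 3 5 16/3
  13/4 5 28/5 9/2
  5 11/2 5 8/3
After step 2:
  29/12 7/2 71/15 89/18
  57/16 447/100 251/50 181/40
  55/12 41/8 563/120 73/18

Answer: 29/12 7/2 71/15 89/18
57/16 447/100 251/50 181/40
55/12 41/8 563/120 73/18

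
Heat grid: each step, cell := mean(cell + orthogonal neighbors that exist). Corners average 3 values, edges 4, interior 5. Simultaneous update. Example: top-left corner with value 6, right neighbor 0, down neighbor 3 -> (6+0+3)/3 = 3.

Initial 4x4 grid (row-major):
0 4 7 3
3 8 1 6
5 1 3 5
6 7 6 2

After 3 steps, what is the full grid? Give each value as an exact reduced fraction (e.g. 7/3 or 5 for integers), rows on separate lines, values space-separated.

Answer: 7649/2160 3679/900 1841/450 1945/432
28967/7200 23003/6000 26087/6000 29591/7200
3391/800 8973/2000 971/240 6091/1440
3511/720 457/100 403/90 8897/2160

Derivation:
After step 1:
  7/3 19/4 15/4 16/3
  4 17/5 5 15/4
  15/4 24/5 16/5 4
  6 5 9/2 13/3
After step 2:
  133/36 427/120 113/24 77/18
  809/240 439/100 191/50 217/48
  371/80 403/100 43/10 917/240
  59/12 203/40 511/120 77/18
After step 3:
  7649/2160 3679/900 1841/450 1945/432
  28967/7200 23003/6000 26087/6000 29591/7200
  3391/800 8973/2000 971/240 6091/1440
  3511/720 457/100 403/90 8897/2160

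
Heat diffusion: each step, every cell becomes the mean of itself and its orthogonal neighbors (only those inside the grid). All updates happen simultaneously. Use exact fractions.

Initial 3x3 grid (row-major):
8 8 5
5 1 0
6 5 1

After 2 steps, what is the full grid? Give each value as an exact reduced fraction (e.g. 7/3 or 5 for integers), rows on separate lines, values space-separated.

Answer: 35/6 619/120 139/36
317/60 193/50 713/240
163/36 863/240 7/3

Derivation:
After step 1:
  7 11/2 13/3
  5 19/5 7/4
  16/3 13/4 2
After step 2:
  35/6 619/120 139/36
  317/60 193/50 713/240
  163/36 863/240 7/3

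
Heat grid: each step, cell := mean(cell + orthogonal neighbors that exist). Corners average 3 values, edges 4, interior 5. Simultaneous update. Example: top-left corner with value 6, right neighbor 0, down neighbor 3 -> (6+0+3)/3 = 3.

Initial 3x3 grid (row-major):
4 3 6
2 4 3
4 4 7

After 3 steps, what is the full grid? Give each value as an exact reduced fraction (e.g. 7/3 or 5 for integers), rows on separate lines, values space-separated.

After step 1:
  3 17/4 4
  7/2 16/5 5
  10/3 19/4 14/3
After step 2:
  43/12 289/80 53/12
  391/120 207/50 253/60
  139/36 319/80 173/36
After step 3:
  2509/720 6301/1600 2939/720
  26717/7200 3843/1000 15821/3600
  7997/2160 20153/4800 9367/2160

Answer: 2509/720 6301/1600 2939/720
26717/7200 3843/1000 15821/3600
7997/2160 20153/4800 9367/2160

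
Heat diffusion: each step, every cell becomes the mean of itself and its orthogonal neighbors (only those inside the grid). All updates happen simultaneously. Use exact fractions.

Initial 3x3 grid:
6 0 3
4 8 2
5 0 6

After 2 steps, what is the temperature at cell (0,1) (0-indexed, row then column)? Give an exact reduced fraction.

Answer: 241/80

Derivation:
Step 1: cell (0,1) = 17/4
Step 2: cell (0,1) = 241/80
Full grid after step 2:
  40/9 241/80 32/9
  893/240 223/50 713/240
  9/2 793/240 73/18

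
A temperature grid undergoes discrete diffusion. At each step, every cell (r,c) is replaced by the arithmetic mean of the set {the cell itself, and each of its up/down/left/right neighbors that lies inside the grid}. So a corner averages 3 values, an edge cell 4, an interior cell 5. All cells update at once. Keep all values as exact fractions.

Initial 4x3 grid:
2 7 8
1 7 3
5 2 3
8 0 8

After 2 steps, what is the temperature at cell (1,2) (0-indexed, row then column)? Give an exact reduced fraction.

Step 1: cell (1,2) = 21/4
Step 2: cell (1,2) = 77/16
Full grid after step 2:
  157/36 29/6 23/4
  181/48 112/25 77/16
  929/240 199/50 979/240
  77/18 159/40 73/18

Answer: 77/16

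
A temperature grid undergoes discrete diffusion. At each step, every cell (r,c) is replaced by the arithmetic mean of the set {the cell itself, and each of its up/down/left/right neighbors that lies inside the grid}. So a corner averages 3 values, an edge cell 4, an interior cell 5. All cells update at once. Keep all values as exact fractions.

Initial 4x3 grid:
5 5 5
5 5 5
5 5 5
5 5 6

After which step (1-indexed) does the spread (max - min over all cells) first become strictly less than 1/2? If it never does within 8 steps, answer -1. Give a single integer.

Answer: 1

Derivation:
Step 1: max=16/3, min=5, spread=1/3
  -> spread < 1/2 first at step 1
Step 2: max=95/18, min=5, spread=5/18
Step 3: max=1121/216, min=5, spread=41/216
Step 4: max=133817/25920, min=5, spread=4217/25920
Step 5: max=7985149/1555200, min=36079/7200, spread=38417/311040
Step 6: max=477760211/93312000, min=722597/144000, spread=1903471/18662400
Step 7: max=28594589089/5598720000, min=21715759/4320000, spread=18038617/223948800
Step 8: max=1712884182851/335923200000, min=1956926759/388800000, spread=883978523/13436928000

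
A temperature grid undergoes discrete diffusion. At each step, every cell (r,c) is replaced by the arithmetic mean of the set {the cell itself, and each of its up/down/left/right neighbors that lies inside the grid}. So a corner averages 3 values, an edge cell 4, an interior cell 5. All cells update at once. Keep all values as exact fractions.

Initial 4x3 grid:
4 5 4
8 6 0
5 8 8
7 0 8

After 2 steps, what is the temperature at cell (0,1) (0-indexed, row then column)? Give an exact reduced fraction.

Answer: 1129/240

Derivation:
Step 1: cell (0,1) = 19/4
Step 2: cell (0,1) = 1129/240
Full grid after step 2:
  97/18 1129/240 49/12
  1429/240 129/25 189/40
  443/80 591/100 637/120
  67/12 1229/240 205/36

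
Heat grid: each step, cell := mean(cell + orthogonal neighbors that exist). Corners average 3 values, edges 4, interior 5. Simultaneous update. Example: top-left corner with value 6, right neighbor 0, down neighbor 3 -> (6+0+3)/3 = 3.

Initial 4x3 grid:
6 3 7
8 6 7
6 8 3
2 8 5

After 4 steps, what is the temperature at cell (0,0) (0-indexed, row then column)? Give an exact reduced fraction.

Answer: 385021/64800

Derivation:
Step 1: cell (0,0) = 17/3
Step 2: cell (0,0) = 53/9
Step 3: cell (0,0) = 3211/540
Step 4: cell (0,0) = 385021/64800
Full grid after step 4:
  385021/64800 2544889/432000 377371/64800
  646001/108000 1065851/180000 632501/108000
  639391/108000 2118227/360000 627391/108000
  755857/129600 4991173/864000 744757/129600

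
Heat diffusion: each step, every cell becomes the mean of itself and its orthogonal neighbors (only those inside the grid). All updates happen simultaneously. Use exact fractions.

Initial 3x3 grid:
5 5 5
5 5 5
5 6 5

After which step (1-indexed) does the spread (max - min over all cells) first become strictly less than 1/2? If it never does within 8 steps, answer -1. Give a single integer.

Answer: 1

Derivation:
Step 1: max=16/3, min=5, spread=1/3
  -> spread < 1/2 first at step 1
Step 2: max=1267/240, min=5, spread=67/240
Step 3: max=11237/2160, min=1007/200, spread=1807/10800
Step 4: max=4477963/864000, min=27361/5400, spread=33401/288000
Step 5: max=40109933/7776000, min=2743391/540000, spread=3025513/38880000
Step 6: max=16016926867/3110400000, min=146755949/28800000, spread=53531/995328
Step 7: max=959152925849/186624000000, min=39671116051/7776000000, spread=450953/11943936
Step 8: max=57496103560603/11197440000000, min=4766608610519/933120000000, spread=3799043/143327232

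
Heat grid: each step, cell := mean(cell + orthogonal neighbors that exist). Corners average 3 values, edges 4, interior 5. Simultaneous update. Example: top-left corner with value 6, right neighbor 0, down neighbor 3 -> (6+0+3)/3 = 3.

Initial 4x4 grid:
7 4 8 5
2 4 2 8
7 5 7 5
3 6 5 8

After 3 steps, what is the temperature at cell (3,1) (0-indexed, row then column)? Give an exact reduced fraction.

Step 1: cell (3,1) = 19/4
Step 2: cell (3,1) = 1343/240
Step 3: cell (3,1) = 1475/288
Full grid after step 3:
  9959/2160 3701/720 1243/240 2113/360
  7027/1440 5593/1200 5581/1000 667/120
  6739/1440 15853/3000 10617/2000 1219/200
  5569/1080 1475/288 14153/2400 1417/240

Answer: 1475/288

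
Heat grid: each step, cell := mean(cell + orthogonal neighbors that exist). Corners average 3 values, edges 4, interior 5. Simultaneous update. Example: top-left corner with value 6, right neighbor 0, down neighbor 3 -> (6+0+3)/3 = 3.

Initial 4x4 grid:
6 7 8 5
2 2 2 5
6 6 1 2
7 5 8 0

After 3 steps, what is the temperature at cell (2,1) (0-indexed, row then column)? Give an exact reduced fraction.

Step 1: cell (2,1) = 4
Step 2: cell (2,1) = 467/100
Step 3: cell (2,1) = 8837/2000
Full grid after step 3:
  1733/360 11623/2400 3853/800 373/80
  11083/2400 4493/1000 1651/400 599/150
  11947/2400 8837/2000 11719/3000 2983/900
  755/144 1987/400 14047/3600 3739/1080

Answer: 8837/2000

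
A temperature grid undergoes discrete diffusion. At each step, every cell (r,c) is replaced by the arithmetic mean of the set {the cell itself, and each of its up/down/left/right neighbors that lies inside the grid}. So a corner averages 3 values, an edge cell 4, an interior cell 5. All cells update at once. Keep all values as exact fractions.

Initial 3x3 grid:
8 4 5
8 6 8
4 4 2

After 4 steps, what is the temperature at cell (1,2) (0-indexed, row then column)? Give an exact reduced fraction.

Step 1: cell (1,2) = 21/4
Step 2: cell (1,2) = 259/48
Step 3: cell (1,2) = 3037/576
Step 4: cell (1,2) = 186191/34560
Full grid after step 4:
  30755/5184 200981/34560 7247/1296
  33161/5760 39791/7200 186191/34560
  14147/2592 2543/480 26591/5184

Answer: 186191/34560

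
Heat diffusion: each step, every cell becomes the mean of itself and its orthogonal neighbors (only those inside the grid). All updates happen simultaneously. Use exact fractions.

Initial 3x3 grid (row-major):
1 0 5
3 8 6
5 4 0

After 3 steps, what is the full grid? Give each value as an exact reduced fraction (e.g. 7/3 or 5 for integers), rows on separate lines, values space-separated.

Answer: 6947/2160 2873/800 8017/2160
53389/14400 22493/6000 19513/4800
1387/360 59089/14400 542/135

Derivation:
After step 1:
  4/3 7/2 11/3
  17/4 21/5 19/4
  4 17/4 10/3
After step 2:
  109/36 127/40 143/36
  827/240 419/100 319/80
  25/6 947/240 37/9
After step 3:
  6947/2160 2873/800 8017/2160
  53389/14400 22493/6000 19513/4800
  1387/360 59089/14400 542/135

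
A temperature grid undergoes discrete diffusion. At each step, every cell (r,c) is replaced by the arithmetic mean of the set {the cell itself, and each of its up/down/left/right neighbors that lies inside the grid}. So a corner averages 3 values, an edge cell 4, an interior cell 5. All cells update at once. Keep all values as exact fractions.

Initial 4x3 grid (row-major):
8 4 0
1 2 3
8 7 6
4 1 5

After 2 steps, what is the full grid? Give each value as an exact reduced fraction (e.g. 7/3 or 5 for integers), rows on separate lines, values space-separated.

Answer: 151/36 407/120 103/36
1049/240 96/25 103/30
1133/240 227/50 21/5
163/36 1043/240 9/2

Derivation:
After step 1:
  13/3 7/2 7/3
  19/4 17/5 11/4
  5 24/5 21/4
  13/3 17/4 4
After step 2:
  151/36 407/120 103/36
  1049/240 96/25 103/30
  1133/240 227/50 21/5
  163/36 1043/240 9/2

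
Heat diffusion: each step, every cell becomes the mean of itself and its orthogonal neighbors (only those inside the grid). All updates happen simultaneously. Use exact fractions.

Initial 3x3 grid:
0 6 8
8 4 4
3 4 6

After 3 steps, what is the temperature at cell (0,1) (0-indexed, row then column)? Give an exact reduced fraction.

Answer: 34867/7200

Derivation:
Step 1: cell (0,1) = 9/2
Step 2: cell (0,1) = 611/120
Step 3: cell (0,1) = 34867/7200
Full grid after step 3:
  10117/2160 34867/7200 473/90
  64559/14400 1838/375 36217/7200
  413/90 66809/14400 10747/2160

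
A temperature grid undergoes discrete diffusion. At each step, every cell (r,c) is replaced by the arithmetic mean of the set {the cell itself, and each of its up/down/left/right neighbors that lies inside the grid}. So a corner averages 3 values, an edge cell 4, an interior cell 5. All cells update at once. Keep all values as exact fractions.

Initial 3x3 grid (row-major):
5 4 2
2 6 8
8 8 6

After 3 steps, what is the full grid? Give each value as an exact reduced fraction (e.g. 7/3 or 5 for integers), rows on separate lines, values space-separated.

Answer: 5063/1080 69337/14400 10891/2160
76037/14400 2059/375 13627/2400
4247/720 5557/900 6793/1080

Derivation:
After step 1:
  11/3 17/4 14/3
  21/4 28/5 11/2
  6 7 22/3
After step 2:
  79/18 1091/240 173/36
  1231/240 138/25 231/40
  73/12 389/60 119/18
After step 3:
  5063/1080 69337/14400 10891/2160
  76037/14400 2059/375 13627/2400
  4247/720 5557/900 6793/1080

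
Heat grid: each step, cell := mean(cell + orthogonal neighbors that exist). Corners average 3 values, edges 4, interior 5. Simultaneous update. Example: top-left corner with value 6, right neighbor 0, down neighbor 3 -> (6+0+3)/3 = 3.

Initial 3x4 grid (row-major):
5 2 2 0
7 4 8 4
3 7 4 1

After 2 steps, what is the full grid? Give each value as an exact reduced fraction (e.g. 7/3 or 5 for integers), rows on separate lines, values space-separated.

Answer: 38/9 991/240 253/80 11/4
1241/240 9/2 17/4 253/80
179/36 623/120 169/40 15/4

Derivation:
After step 1:
  14/3 13/4 3 2
  19/4 28/5 22/5 13/4
  17/3 9/2 5 3
After step 2:
  38/9 991/240 253/80 11/4
  1241/240 9/2 17/4 253/80
  179/36 623/120 169/40 15/4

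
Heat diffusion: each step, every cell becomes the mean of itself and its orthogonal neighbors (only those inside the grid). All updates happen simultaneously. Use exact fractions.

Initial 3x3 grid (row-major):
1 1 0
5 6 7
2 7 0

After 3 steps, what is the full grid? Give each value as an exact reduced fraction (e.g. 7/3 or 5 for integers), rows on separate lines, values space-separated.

Answer: 3451/1080 74/25 6937/2160
8429/2400 11419/3000 50449/14400
8977/2160 57499/14400 2233/540

Derivation:
After step 1:
  7/3 2 8/3
  7/2 26/5 13/4
  14/3 15/4 14/3
After step 2:
  47/18 61/20 95/36
  157/40 177/50 947/240
  143/36 1097/240 35/9
After step 3:
  3451/1080 74/25 6937/2160
  8429/2400 11419/3000 50449/14400
  8977/2160 57499/14400 2233/540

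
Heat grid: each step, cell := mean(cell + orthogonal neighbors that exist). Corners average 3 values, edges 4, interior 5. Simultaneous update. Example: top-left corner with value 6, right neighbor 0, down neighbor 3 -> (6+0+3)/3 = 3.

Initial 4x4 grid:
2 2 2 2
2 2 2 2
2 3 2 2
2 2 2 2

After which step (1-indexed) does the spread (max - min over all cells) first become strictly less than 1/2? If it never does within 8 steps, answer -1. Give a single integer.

Step 1: max=9/4, min=2, spread=1/4
  -> spread < 1/2 first at step 1
Step 2: max=111/50, min=2, spread=11/50
Step 3: max=5167/2400, min=2, spread=367/2400
Step 4: max=23171/10800, min=1213/600, spread=1337/10800
Step 5: max=689669/324000, min=36469/18000, spread=33227/324000
Step 6: max=20654327/9720000, min=220049/108000, spread=849917/9720000
Step 7: max=616914347/291600000, min=3308533/1620000, spread=21378407/291600000
Step 8: max=18462462371/8748000000, min=995688343/486000000, spread=540072197/8748000000

Answer: 1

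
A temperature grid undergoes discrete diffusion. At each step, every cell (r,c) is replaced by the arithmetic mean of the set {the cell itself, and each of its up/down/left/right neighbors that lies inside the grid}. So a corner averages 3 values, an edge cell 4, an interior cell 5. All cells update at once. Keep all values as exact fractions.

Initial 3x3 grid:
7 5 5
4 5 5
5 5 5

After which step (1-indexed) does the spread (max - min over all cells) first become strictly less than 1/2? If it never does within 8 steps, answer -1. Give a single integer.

Step 1: max=11/2, min=14/3, spread=5/6
Step 2: max=193/36, min=73/15, spread=89/180
  -> spread < 1/2 first at step 2
Step 3: max=37433/7200, min=889/180, spread=1873/7200
Step 4: max=669181/129600, min=268597/54000, spread=122741/648000
Step 5: max=132686897/25920000, min=359879/72000, spread=3130457/25920000
Step 6: max=2381987029/466560000, min=244032637/48600000, spread=196368569/2332800000
Step 7: max=142457270063/27993600000, min=11735099849/2332800000, spread=523543/8957952
Step 8: max=8535364378861/1679616000000, min=117589568413/23328000000, spread=4410589/107495424

Answer: 2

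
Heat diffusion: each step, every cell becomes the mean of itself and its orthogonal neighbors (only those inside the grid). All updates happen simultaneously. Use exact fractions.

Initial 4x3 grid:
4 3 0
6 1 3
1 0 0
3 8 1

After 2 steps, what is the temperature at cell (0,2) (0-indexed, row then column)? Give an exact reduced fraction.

Step 1: cell (0,2) = 2
Step 2: cell (0,2) = 5/3
Full grid after step 2:
  28/9 41/15 5/3
  373/120 53/25 33/20
  23/8 111/50 7/4
  19/6 3 7/3

Answer: 5/3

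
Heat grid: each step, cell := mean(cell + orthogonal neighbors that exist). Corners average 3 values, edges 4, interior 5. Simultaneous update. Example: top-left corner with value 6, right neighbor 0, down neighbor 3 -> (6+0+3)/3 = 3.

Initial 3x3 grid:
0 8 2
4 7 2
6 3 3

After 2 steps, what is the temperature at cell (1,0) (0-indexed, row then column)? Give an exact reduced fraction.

Step 1: cell (1,0) = 17/4
Step 2: cell (1,0) = 1043/240
Full grid after step 2:
  25/6 341/80 47/12
  1043/240 431/100 449/120
  40/9 331/80 131/36

Answer: 1043/240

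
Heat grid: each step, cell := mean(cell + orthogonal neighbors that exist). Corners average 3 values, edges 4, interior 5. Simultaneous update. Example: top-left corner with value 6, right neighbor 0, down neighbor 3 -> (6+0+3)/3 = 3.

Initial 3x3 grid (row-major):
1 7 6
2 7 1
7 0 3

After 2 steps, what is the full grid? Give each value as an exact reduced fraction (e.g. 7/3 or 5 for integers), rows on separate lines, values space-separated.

Answer: 77/18 333/80 85/18
839/240 107/25 273/80
23/6 719/240 59/18

Derivation:
After step 1:
  10/3 21/4 14/3
  17/4 17/5 17/4
  3 17/4 4/3
After step 2:
  77/18 333/80 85/18
  839/240 107/25 273/80
  23/6 719/240 59/18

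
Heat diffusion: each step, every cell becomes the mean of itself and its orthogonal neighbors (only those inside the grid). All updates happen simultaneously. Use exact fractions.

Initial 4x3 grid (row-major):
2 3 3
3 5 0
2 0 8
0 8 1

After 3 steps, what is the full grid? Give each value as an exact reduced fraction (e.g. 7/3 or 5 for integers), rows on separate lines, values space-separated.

Answer: 2801/1080 43181/14400 329/120
21073/7200 16009/6000 2647/800
18203/7200 6823/2000 22753/7200
3343/1080 14567/4800 4133/1080

Derivation:
After step 1:
  8/3 13/4 2
  3 11/5 4
  5/4 23/5 9/4
  10/3 9/4 17/3
After step 2:
  107/36 607/240 37/12
  547/240 341/100 209/80
  731/240 251/100 991/240
  41/18 317/80 61/18
After step 3:
  2801/1080 43181/14400 329/120
  21073/7200 16009/6000 2647/800
  18203/7200 6823/2000 22753/7200
  3343/1080 14567/4800 4133/1080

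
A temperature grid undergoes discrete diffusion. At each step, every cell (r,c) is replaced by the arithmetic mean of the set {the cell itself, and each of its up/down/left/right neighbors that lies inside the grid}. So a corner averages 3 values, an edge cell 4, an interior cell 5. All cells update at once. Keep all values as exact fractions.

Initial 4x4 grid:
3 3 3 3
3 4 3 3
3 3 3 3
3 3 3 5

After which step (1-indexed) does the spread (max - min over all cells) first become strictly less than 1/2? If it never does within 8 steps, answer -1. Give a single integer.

Answer: 3

Derivation:
Step 1: max=11/3, min=3, spread=2/3
Step 2: max=32/9, min=3, spread=5/9
Step 3: max=365/108, min=2461/800, spread=6553/21600
  -> spread < 1/2 first at step 3
Step 4: max=27083/8100, min=7447/2400, spread=3119/12960
Step 5: max=399607/121500, min=89929/28800, spread=647009/3888000
Step 6: max=4764391/1458000, min=202878979/64800000, spread=79845589/583200000
Step 7: max=283782473/87480000, min=913233407/291600000, spread=98124509/874800000
Step 8: max=5299121897/1640250000, min=27437586371/8748000000, spread=2473191239/26244000000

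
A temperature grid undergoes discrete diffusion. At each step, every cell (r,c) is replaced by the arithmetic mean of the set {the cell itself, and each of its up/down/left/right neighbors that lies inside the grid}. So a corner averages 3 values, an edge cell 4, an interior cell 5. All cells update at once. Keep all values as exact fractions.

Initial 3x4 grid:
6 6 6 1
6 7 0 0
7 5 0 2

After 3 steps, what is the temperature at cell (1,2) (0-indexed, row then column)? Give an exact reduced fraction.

Answer: 6099/2000

Derivation:
Step 1: cell (1,2) = 13/5
Step 2: cell (1,2) = 263/100
Step 3: cell (1,2) = 6099/2000
Full grid after step 3:
  343/60 2987/600 6041/1800 5261/2160
  4561/800 4567/1000 6099/2000 8861/4800
  53/10 5249/1200 9407/3600 3661/2160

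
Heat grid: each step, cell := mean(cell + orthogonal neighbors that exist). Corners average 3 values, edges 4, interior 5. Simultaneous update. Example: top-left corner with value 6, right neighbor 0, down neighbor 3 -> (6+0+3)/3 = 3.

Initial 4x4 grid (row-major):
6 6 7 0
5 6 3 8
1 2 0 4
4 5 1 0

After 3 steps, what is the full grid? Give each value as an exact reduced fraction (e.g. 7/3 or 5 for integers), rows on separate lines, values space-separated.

After step 1:
  17/3 25/4 4 5
  9/2 22/5 24/5 15/4
  3 14/5 2 3
  10/3 3 3/2 5/3
After step 2:
  197/36 1219/240 401/80 17/4
  527/120 91/20 379/100 331/80
  409/120 76/25 141/50 125/48
  28/9 319/120 49/24 37/18
After step 3:
  10759/2160 7241/1440 10879/2400 67/15
  401/90 25021/6000 2031/500 8869/2400
  3139/900 4943/1500 3431/1200 20911/7200
  413/135 4883/1800 4309/1800 965/432

Answer: 10759/2160 7241/1440 10879/2400 67/15
401/90 25021/6000 2031/500 8869/2400
3139/900 4943/1500 3431/1200 20911/7200
413/135 4883/1800 4309/1800 965/432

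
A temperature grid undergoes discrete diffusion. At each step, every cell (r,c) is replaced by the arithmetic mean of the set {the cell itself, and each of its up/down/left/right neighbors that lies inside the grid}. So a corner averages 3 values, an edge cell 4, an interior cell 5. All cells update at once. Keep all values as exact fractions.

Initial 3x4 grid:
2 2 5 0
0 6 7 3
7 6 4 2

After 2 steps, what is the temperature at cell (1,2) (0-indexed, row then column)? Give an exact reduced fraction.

Step 1: cell (1,2) = 5
Step 2: cell (1,2) = 409/100
Full grid after step 2:
  53/18 767/240 179/48 55/18
  817/240 449/100 409/100 41/12
  83/18 571/120 37/8 43/12

Answer: 409/100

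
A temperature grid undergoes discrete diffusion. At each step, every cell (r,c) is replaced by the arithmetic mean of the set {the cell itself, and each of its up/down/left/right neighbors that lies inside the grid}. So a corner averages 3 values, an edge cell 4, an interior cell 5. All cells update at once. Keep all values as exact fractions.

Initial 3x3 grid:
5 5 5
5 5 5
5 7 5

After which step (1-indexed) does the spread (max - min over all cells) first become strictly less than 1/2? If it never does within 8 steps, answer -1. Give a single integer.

Step 1: max=17/3, min=5, spread=2/3
Step 2: max=667/120, min=5, spread=67/120
Step 3: max=5837/1080, min=507/100, spread=1807/5400
  -> spread < 1/2 first at step 3
Step 4: max=2317963/432000, min=13861/2700, spread=33401/144000
Step 5: max=20669933/3888000, min=1393391/270000, spread=3025513/19440000
Step 6: max=8240926867/1555200000, min=74755949/14400000, spread=53531/497664
Step 7: max=492592925849/93312000000, min=20231116051/3888000000, spread=450953/5971968
Step 8: max=29502503560603/5598720000000, min=2433808610519/466560000000, spread=3799043/71663616

Answer: 3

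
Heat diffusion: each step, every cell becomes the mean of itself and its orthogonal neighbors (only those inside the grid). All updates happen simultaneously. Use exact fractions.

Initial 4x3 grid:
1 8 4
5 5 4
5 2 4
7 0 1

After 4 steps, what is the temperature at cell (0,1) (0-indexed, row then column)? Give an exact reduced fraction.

Step 1: cell (0,1) = 9/2
Step 2: cell (0,1) = 193/40
Step 3: cell (0,1) = 2167/480
Step 4: cell (0,1) = 129509/28800
Full grid after step 4:
  3611/810 129509/28800 56761/12960
  184841/43200 103/25 43729/10800
  55003/14400 818/225 36521/10800
  7649/2160 277873/86400 39389/12960

Answer: 129509/28800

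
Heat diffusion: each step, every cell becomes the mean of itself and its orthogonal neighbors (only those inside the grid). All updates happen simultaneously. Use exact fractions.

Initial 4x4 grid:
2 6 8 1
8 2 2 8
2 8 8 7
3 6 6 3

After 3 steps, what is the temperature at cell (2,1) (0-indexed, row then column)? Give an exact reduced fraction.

Answer: 30799/6000

Derivation:
Step 1: cell (2,1) = 26/5
Step 2: cell (2,1) = 138/25
Step 3: cell (2,1) = 30799/6000
Full grid after step 3:
  5071/1080 1373/288 7121/1440 11071/2160
  6649/1440 15067/3000 6329/1200 238/45
  35341/7200 30799/6000 16747/3000 1031/180
  10357/2160 19133/3600 4061/720 6211/1080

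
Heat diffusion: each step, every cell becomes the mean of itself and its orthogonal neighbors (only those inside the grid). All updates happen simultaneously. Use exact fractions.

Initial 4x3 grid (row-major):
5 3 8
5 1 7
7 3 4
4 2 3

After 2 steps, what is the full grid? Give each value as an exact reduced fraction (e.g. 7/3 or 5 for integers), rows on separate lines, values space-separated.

After step 1:
  13/3 17/4 6
  9/2 19/5 5
  19/4 17/5 17/4
  13/3 3 3
After step 2:
  157/36 1103/240 61/12
  1043/240 419/100 381/80
  1019/240 96/25 313/80
  145/36 103/30 41/12

Answer: 157/36 1103/240 61/12
1043/240 419/100 381/80
1019/240 96/25 313/80
145/36 103/30 41/12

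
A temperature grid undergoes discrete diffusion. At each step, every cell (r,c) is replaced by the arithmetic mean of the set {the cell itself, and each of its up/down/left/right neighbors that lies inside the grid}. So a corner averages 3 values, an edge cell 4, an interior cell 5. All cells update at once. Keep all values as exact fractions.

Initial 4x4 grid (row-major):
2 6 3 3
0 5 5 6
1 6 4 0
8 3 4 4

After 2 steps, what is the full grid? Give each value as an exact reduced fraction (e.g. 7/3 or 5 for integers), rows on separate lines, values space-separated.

After step 1:
  8/3 4 17/4 4
  2 22/5 23/5 7/2
  15/4 19/5 19/5 7/2
  4 21/4 15/4 8/3
After step 2:
  26/9 919/240 337/80 47/12
  769/240 94/25 411/100 39/10
  271/80 21/5 389/100 101/30
  13/3 21/5 58/15 119/36

Answer: 26/9 919/240 337/80 47/12
769/240 94/25 411/100 39/10
271/80 21/5 389/100 101/30
13/3 21/5 58/15 119/36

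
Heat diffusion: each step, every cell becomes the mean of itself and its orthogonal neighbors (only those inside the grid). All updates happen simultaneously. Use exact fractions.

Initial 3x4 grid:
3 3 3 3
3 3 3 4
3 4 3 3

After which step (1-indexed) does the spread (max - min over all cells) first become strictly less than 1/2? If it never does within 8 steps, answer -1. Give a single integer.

Answer: 1

Derivation:
Step 1: max=10/3, min=3, spread=1/3
  -> spread < 1/2 first at step 1
Step 2: max=787/240, min=3, spread=67/240
Step 3: max=7067/2160, min=551/180, spread=91/432
Step 4: max=421123/129600, min=16657/5400, spread=4271/25920
Step 5: max=25156997/7776000, min=37289/12000, spread=39749/311040
Step 6: max=1503578023/466560000, min=7586419/2430000, spread=1879423/18662400
Step 7: max=89938711157/27993600000, min=1827479959/583200000, spread=3551477/44789760
Step 8: max=5383203076063/1679616000000, min=9162151213/2916000000, spread=846431819/13436928000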